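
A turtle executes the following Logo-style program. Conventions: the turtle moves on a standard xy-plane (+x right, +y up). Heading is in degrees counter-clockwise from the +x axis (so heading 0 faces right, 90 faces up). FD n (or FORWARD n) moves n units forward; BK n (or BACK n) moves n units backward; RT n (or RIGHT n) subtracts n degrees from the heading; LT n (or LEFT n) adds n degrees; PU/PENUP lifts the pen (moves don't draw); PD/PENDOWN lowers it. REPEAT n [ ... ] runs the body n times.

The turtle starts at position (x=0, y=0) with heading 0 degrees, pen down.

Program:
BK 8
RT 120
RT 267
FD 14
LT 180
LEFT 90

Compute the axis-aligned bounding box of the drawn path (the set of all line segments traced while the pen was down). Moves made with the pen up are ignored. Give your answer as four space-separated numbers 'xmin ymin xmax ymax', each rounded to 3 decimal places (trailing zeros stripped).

Executing turtle program step by step:
Start: pos=(0,0), heading=0, pen down
BK 8: (0,0) -> (-8,0) [heading=0, draw]
RT 120: heading 0 -> 240
RT 267: heading 240 -> 333
FD 14: (-8,0) -> (4.474,-6.356) [heading=333, draw]
LT 180: heading 333 -> 153
LT 90: heading 153 -> 243
Final: pos=(4.474,-6.356), heading=243, 2 segment(s) drawn

Segment endpoints: x in {-8, 0, 4.474}, y in {-6.356, 0}
xmin=-8, ymin=-6.356, xmax=4.474, ymax=0

Answer: -8 -6.356 4.474 0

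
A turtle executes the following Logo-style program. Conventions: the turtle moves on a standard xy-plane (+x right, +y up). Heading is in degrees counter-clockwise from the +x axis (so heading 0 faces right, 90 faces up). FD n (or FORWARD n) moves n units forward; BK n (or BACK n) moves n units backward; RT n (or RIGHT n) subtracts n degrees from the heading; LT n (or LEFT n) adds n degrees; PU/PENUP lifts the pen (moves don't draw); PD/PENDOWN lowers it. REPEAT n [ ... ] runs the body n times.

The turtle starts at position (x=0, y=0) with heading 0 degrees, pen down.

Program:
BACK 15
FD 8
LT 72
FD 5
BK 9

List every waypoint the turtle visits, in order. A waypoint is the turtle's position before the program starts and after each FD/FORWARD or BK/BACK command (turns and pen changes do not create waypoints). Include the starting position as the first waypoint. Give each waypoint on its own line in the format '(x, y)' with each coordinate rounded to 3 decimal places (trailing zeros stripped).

Answer: (0, 0)
(-15, 0)
(-7, 0)
(-5.455, 4.755)
(-8.236, -3.804)

Derivation:
Executing turtle program step by step:
Start: pos=(0,0), heading=0, pen down
BK 15: (0,0) -> (-15,0) [heading=0, draw]
FD 8: (-15,0) -> (-7,0) [heading=0, draw]
LT 72: heading 0 -> 72
FD 5: (-7,0) -> (-5.455,4.755) [heading=72, draw]
BK 9: (-5.455,4.755) -> (-8.236,-3.804) [heading=72, draw]
Final: pos=(-8.236,-3.804), heading=72, 4 segment(s) drawn
Waypoints (5 total):
(0, 0)
(-15, 0)
(-7, 0)
(-5.455, 4.755)
(-8.236, -3.804)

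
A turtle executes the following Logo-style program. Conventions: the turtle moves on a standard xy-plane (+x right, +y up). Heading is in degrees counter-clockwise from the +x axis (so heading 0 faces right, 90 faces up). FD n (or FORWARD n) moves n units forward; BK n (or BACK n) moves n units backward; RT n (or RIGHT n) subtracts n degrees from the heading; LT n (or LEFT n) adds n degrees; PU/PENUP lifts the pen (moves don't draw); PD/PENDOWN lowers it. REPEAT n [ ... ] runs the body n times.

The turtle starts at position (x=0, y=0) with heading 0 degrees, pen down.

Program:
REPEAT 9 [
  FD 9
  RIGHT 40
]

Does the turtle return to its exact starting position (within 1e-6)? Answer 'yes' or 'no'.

Executing turtle program step by step:
Start: pos=(0,0), heading=0, pen down
REPEAT 9 [
  -- iteration 1/9 --
  FD 9: (0,0) -> (9,0) [heading=0, draw]
  RT 40: heading 0 -> 320
  -- iteration 2/9 --
  FD 9: (9,0) -> (15.894,-5.785) [heading=320, draw]
  RT 40: heading 320 -> 280
  -- iteration 3/9 --
  FD 9: (15.894,-5.785) -> (17.457,-14.648) [heading=280, draw]
  RT 40: heading 280 -> 240
  -- iteration 4/9 --
  FD 9: (17.457,-14.648) -> (12.957,-22.443) [heading=240, draw]
  RT 40: heading 240 -> 200
  -- iteration 5/9 --
  FD 9: (12.957,-22.443) -> (4.5,-25.521) [heading=200, draw]
  RT 40: heading 200 -> 160
  -- iteration 6/9 --
  FD 9: (4.5,-25.521) -> (-3.957,-22.443) [heading=160, draw]
  RT 40: heading 160 -> 120
  -- iteration 7/9 --
  FD 9: (-3.957,-22.443) -> (-8.457,-14.648) [heading=120, draw]
  RT 40: heading 120 -> 80
  -- iteration 8/9 --
  FD 9: (-8.457,-14.648) -> (-6.894,-5.785) [heading=80, draw]
  RT 40: heading 80 -> 40
  -- iteration 9/9 --
  FD 9: (-6.894,-5.785) -> (0,0) [heading=40, draw]
  RT 40: heading 40 -> 0
]
Final: pos=(0,0), heading=0, 9 segment(s) drawn

Start position: (0, 0)
Final position: (0, 0)
Distance = 0; < 1e-6 -> CLOSED

Answer: yes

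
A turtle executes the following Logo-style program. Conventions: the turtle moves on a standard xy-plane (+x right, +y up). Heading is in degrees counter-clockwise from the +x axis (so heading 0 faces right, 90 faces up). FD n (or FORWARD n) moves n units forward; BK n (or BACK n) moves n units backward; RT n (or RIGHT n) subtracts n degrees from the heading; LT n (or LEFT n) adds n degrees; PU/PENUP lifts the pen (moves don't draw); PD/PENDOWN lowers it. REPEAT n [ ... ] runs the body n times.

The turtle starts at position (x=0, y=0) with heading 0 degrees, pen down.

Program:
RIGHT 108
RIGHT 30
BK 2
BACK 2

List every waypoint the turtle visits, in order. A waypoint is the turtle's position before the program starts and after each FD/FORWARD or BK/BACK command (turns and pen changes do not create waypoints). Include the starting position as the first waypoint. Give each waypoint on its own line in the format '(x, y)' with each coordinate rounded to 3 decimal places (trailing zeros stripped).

Answer: (0, 0)
(1.486, 1.338)
(2.973, 2.677)

Derivation:
Executing turtle program step by step:
Start: pos=(0,0), heading=0, pen down
RT 108: heading 0 -> 252
RT 30: heading 252 -> 222
BK 2: (0,0) -> (1.486,1.338) [heading=222, draw]
BK 2: (1.486,1.338) -> (2.973,2.677) [heading=222, draw]
Final: pos=(2.973,2.677), heading=222, 2 segment(s) drawn
Waypoints (3 total):
(0, 0)
(1.486, 1.338)
(2.973, 2.677)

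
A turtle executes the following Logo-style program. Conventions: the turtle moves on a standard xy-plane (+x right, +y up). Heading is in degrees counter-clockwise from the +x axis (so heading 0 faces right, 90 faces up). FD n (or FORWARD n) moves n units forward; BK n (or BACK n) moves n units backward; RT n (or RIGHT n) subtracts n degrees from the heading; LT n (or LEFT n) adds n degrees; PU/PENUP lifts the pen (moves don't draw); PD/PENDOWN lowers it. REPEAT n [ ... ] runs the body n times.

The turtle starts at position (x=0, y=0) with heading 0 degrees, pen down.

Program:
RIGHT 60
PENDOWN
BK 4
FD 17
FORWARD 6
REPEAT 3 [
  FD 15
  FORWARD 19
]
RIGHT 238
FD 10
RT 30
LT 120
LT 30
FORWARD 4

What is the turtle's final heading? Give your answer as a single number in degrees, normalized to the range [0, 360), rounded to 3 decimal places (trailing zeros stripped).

Answer: 182

Derivation:
Executing turtle program step by step:
Start: pos=(0,0), heading=0, pen down
RT 60: heading 0 -> 300
PD: pen down
BK 4: (0,0) -> (-2,3.464) [heading=300, draw]
FD 17: (-2,3.464) -> (6.5,-11.258) [heading=300, draw]
FD 6: (6.5,-11.258) -> (9.5,-16.454) [heading=300, draw]
REPEAT 3 [
  -- iteration 1/3 --
  FD 15: (9.5,-16.454) -> (17,-29.445) [heading=300, draw]
  FD 19: (17,-29.445) -> (26.5,-45.899) [heading=300, draw]
  -- iteration 2/3 --
  FD 15: (26.5,-45.899) -> (34,-58.89) [heading=300, draw]
  FD 19: (34,-58.89) -> (43.5,-75.344) [heading=300, draw]
  -- iteration 3/3 --
  FD 15: (43.5,-75.344) -> (51,-88.335) [heading=300, draw]
  FD 19: (51,-88.335) -> (60.5,-104.789) [heading=300, draw]
]
RT 238: heading 300 -> 62
FD 10: (60.5,-104.789) -> (65.195,-95.96) [heading=62, draw]
RT 30: heading 62 -> 32
LT 120: heading 32 -> 152
LT 30: heading 152 -> 182
FD 4: (65.195,-95.96) -> (61.197,-96.099) [heading=182, draw]
Final: pos=(61.197,-96.099), heading=182, 11 segment(s) drawn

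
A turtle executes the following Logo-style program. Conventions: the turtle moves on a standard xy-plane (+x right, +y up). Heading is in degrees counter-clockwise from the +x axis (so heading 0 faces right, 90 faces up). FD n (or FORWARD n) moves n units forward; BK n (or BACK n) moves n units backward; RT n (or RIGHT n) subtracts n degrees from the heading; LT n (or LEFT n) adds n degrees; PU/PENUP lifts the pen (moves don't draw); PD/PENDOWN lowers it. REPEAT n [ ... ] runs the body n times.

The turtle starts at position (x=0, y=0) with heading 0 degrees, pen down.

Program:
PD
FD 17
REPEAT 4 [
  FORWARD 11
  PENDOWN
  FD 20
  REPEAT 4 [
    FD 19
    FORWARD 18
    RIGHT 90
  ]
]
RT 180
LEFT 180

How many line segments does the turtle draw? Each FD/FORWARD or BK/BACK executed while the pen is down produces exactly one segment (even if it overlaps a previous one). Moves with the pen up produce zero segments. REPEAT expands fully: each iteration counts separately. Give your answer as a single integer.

Executing turtle program step by step:
Start: pos=(0,0), heading=0, pen down
PD: pen down
FD 17: (0,0) -> (17,0) [heading=0, draw]
REPEAT 4 [
  -- iteration 1/4 --
  FD 11: (17,0) -> (28,0) [heading=0, draw]
  PD: pen down
  FD 20: (28,0) -> (48,0) [heading=0, draw]
  REPEAT 4 [
    -- iteration 1/4 --
    FD 19: (48,0) -> (67,0) [heading=0, draw]
    FD 18: (67,0) -> (85,0) [heading=0, draw]
    RT 90: heading 0 -> 270
    -- iteration 2/4 --
    FD 19: (85,0) -> (85,-19) [heading=270, draw]
    FD 18: (85,-19) -> (85,-37) [heading=270, draw]
    RT 90: heading 270 -> 180
    -- iteration 3/4 --
    FD 19: (85,-37) -> (66,-37) [heading=180, draw]
    FD 18: (66,-37) -> (48,-37) [heading=180, draw]
    RT 90: heading 180 -> 90
    -- iteration 4/4 --
    FD 19: (48,-37) -> (48,-18) [heading=90, draw]
    FD 18: (48,-18) -> (48,0) [heading=90, draw]
    RT 90: heading 90 -> 0
  ]
  -- iteration 2/4 --
  FD 11: (48,0) -> (59,0) [heading=0, draw]
  PD: pen down
  FD 20: (59,0) -> (79,0) [heading=0, draw]
  REPEAT 4 [
    -- iteration 1/4 --
    FD 19: (79,0) -> (98,0) [heading=0, draw]
    FD 18: (98,0) -> (116,0) [heading=0, draw]
    RT 90: heading 0 -> 270
    -- iteration 2/4 --
    FD 19: (116,0) -> (116,-19) [heading=270, draw]
    FD 18: (116,-19) -> (116,-37) [heading=270, draw]
    RT 90: heading 270 -> 180
    -- iteration 3/4 --
    FD 19: (116,-37) -> (97,-37) [heading=180, draw]
    FD 18: (97,-37) -> (79,-37) [heading=180, draw]
    RT 90: heading 180 -> 90
    -- iteration 4/4 --
    FD 19: (79,-37) -> (79,-18) [heading=90, draw]
    FD 18: (79,-18) -> (79,0) [heading=90, draw]
    RT 90: heading 90 -> 0
  ]
  -- iteration 3/4 --
  FD 11: (79,0) -> (90,0) [heading=0, draw]
  PD: pen down
  FD 20: (90,0) -> (110,0) [heading=0, draw]
  REPEAT 4 [
    -- iteration 1/4 --
    FD 19: (110,0) -> (129,0) [heading=0, draw]
    FD 18: (129,0) -> (147,0) [heading=0, draw]
    RT 90: heading 0 -> 270
    -- iteration 2/4 --
    FD 19: (147,0) -> (147,-19) [heading=270, draw]
    FD 18: (147,-19) -> (147,-37) [heading=270, draw]
    RT 90: heading 270 -> 180
    -- iteration 3/4 --
    FD 19: (147,-37) -> (128,-37) [heading=180, draw]
    FD 18: (128,-37) -> (110,-37) [heading=180, draw]
    RT 90: heading 180 -> 90
    -- iteration 4/4 --
    FD 19: (110,-37) -> (110,-18) [heading=90, draw]
    FD 18: (110,-18) -> (110,0) [heading=90, draw]
    RT 90: heading 90 -> 0
  ]
  -- iteration 4/4 --
  FD 11: (110,0) -> (121,0) [heading=0, draw]
  PD: pen down
  FD 20: (121,0) -> (141,0) [heading=0, draw]
  REPEAT 4 [
    -- iteration 1/4 --
    FD 19: (141,0) -> (160,0) [heading=0, draw]
    FD 18: (160,0) -> (178,0) [heading=0, draw]
    RT 90: heading 0 -> 270
    -- iteration 2/4 --
    FD 19: (178,0) -> (178,-19) [heading=270, draw]
    FD 18: (178,-19) -> (178,-37) [heading=270, draw]
    RT 90: heading 270 -> 180
    -- iteration 3/4 --
    FD 19: (178,-37) -> (159,-37) [heading=180, draw]
    FD 18: (159,-37) -> (141,-37) [heading=180, draw]
    RT 90: heading 180 -> 90
    -- iteration 4/4 --
    FD 19: (141,-37) -> (141,-18) [heading=90, draw]
    FD 18: (141,-18) -> (141,0) [heading=90, draw]
    RT 90: heading 90 -> 0
  ]
]
RT 180: heading 0 -> 180
LT 180: heading 180 -> 0
Final: pos=(141,0), heading=0, 41 segment(s) drawn
Segments drawn: 41

Answer: 41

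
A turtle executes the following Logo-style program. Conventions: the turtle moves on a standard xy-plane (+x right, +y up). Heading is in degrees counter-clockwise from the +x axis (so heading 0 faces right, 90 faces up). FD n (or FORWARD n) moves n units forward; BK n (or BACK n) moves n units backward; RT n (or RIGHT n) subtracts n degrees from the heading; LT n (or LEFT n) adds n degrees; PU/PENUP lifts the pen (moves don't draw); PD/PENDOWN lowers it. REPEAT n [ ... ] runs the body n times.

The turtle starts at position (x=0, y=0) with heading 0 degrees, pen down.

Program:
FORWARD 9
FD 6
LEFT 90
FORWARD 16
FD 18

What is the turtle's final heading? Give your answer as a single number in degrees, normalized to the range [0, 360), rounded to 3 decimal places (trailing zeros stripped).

Answer: 90

Derivation:
Executing turtle program step by step:
Start: pos=(0,0), heading=0, pen down
FD 9: (0,0) -> (9,0) [heading=0, draw]
FD 6: (9,0) -> (15,0) [heading=0, draw]
LT 90: heading 0 -> 90
FD 16: (15,0) -> (15,16) [heading=90, draw]
FD 18: (15,16) -> (15,34) [heading=90, draw]
Final: pos=(15,34), heading=90, 4 segment(s) drawn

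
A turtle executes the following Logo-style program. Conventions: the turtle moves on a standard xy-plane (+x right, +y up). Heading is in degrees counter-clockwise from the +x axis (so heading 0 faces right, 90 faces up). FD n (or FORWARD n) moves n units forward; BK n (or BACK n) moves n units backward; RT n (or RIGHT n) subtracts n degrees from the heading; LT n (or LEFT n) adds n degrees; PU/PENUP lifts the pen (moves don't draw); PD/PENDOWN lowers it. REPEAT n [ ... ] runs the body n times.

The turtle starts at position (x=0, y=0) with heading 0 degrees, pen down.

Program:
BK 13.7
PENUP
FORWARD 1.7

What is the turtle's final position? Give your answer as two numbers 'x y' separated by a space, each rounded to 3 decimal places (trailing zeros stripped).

Answer: -12 0

Derivation:
Executing turtle program step by step:
Start: pos=(0,0), heading=0, pen down
BK 13.7: (0,0) -> (-13.7,0) [heading=0, draw]
PU: pen up
FD 1.7: (-13.7,0) -> (-12,0) [heading=0, move]
Final: pos=(-12,0), heading=0, 1 segment(s) drawn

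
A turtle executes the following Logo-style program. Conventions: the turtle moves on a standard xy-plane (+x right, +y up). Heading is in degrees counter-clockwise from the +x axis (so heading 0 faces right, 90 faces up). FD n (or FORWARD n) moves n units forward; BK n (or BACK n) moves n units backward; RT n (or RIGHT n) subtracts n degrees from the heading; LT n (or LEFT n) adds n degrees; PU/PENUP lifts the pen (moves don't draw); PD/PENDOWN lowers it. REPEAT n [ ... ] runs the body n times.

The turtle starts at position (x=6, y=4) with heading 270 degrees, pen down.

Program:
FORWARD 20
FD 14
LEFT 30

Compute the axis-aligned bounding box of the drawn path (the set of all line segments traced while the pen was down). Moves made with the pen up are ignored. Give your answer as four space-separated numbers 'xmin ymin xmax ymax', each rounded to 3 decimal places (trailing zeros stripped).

Executing turtle program step by step:
Start: pos=(6,4), heading=270, pen down
FD 20: (6,4) -> (6,-16) [heading=270, draw]
FD 14: (6,-16) -> (6,-30) [heading=270, draw]
LT 30: heading 270 -> 300
Final: pos=(6,-30), heading=300, 2 segment(s) drawn

Segment endpoints: x in {6, 6, 6}, y in {-30, -16, 4}
xmin=6, ymin=-30, xmax=6, ymax=4

Answer: 6 -30 6 4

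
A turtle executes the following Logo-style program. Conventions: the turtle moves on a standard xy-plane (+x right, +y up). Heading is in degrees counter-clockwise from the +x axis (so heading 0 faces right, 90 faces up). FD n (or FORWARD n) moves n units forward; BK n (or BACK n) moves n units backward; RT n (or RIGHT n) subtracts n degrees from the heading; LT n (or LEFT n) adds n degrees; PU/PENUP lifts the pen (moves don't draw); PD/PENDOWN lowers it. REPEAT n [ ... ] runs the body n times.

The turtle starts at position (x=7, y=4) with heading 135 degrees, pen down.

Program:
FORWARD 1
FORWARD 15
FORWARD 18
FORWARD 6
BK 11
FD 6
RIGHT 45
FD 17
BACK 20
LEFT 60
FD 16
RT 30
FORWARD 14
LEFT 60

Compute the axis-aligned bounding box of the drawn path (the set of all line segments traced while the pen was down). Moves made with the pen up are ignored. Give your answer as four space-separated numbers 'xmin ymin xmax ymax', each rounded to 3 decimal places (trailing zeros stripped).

Executing turtle program step by step:
Start: pos=(7,4), heading=135, pen down
FD 1: (7,4) -> (6.293,4.707) [heading=135, draw]
FD 15: (6.293,4.707) -> (-4.314,15.314) [heading=135, draw]
FD 18: (-4.314,15.314) -> (-17.042,28.042) [heading=135, draw]
FD 6: (-17.042,28.042) -> (-21.284,32.284) [heading=135, draw]
BK 11: (-21.284,32.284) -> (-13.506,24.506) [heading=135, draw]
FD 6: (-13.506,24.506) -> (-17.749,28.749) [heading=135, draw]
RT 45: heading 135 -> 90
FD 17: (-17.749,28.749) -> (-17.749,45.749) [heading=90, draw]
BK 20: (-17.749,45.749) -> (-17.749,25.749) [heading=90, draw]
LT 60: heading 90 -> 150
FD 16: (-17.749,25.749) -> (-31.605,33.749) [heading=150, draw]
RT 30: heading 150 -> 120
FD 14: (-31.605,33.749) -> (-38.605,45.873) [heading=120, draw]
LT 60: heading 120 -> 180
Final: pos=(-38.605,45.873), heading=180, 10 segment(s) drawn

Segment endpoints: x in {-38.605, -31.605, -21.284, -17.749, -17.042, -13.506, -4.314, 6.293, 7}, y in {4, 4.707, 15.314, 24.506, 25.749, 28.042, 28.749, 32.284, 33.749, 45.749, 45.873}
xmin=-38.605, ymin=4, xmax=7, ymax=45.873

Answer: -38.605 4 7 45.873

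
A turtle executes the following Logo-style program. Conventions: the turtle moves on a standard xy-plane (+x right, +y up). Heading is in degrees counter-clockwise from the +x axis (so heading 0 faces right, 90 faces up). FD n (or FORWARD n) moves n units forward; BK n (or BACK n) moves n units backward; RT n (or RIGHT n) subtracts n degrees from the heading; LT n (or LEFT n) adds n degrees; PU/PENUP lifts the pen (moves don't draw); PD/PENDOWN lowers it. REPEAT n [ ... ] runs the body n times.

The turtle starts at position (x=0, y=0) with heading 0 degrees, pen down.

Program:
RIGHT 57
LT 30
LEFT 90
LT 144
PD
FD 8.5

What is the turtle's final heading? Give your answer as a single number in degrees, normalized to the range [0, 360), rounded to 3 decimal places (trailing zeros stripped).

Executing turtle program step by step:
Start: pos=(0,0), heading=0, pen down
RT 57: heading 0 -> 303
LT 30: heading 303 -> 333
LT 90: heading 333 -> 63
LT 144: heading 63 -> 207
PD: pen down
FD 8.5: (0,0) -> (-7.574,-3.859) [heading=207, draw]
Final: pos=(-7.574,-3.859), heading=207, 1 segment(s) drawn

Answer: 207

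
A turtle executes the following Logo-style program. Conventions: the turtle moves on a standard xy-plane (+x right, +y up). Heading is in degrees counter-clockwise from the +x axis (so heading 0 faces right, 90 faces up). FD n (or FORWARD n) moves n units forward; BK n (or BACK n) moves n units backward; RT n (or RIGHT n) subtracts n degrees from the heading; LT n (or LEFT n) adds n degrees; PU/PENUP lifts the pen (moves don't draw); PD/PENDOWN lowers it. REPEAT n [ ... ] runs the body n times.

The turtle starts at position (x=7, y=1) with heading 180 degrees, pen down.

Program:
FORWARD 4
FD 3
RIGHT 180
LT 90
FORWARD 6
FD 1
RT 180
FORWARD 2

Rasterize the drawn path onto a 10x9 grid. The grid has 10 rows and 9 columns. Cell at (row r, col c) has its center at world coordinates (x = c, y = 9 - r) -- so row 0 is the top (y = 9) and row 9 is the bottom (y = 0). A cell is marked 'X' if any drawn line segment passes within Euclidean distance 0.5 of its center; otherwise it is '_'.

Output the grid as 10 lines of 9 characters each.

Answer: _________
X________
X________
X________
X________
X________
X________
X________
XXXXXXXX_
_________

Derivation:
Segment 0: (7,1) -> (3,1)
Segment 1: (3,1) -> (0,1)
Segment 2: (0,1) -> (0,7)
Segment 3: (0,7) -> (0,8)
Segment 4: (0,8) -> (0,6)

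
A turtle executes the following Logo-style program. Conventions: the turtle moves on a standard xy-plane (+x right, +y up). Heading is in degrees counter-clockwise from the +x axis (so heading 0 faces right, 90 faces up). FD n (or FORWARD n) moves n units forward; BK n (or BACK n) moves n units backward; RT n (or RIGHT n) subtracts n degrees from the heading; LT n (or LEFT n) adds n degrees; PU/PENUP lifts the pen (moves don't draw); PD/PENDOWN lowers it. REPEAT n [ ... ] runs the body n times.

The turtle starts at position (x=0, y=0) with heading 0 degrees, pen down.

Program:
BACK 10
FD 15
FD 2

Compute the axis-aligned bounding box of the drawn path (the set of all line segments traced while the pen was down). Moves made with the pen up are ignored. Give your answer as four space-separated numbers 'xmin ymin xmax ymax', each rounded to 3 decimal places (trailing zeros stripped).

Executing turtle program step by step:
Start: pos=(0,0), heading=0, pen down
BK 10: (0,0) -> (-10,0) [heading=0, draw]
FD 15: (-10,0) -> (5,0) [heading=0, draw]
FD 2: (5,0) -> (7,0) [heading=0, draw]
Final: pos=(7,0), heading=0, 3 segment(s) drawn

Segment endpoints: x in {-10, 0, 5, 7}, y in {0}
xmin=-10, ymin=0, xmax=7, ymax=0

Answer: -10 0 7 0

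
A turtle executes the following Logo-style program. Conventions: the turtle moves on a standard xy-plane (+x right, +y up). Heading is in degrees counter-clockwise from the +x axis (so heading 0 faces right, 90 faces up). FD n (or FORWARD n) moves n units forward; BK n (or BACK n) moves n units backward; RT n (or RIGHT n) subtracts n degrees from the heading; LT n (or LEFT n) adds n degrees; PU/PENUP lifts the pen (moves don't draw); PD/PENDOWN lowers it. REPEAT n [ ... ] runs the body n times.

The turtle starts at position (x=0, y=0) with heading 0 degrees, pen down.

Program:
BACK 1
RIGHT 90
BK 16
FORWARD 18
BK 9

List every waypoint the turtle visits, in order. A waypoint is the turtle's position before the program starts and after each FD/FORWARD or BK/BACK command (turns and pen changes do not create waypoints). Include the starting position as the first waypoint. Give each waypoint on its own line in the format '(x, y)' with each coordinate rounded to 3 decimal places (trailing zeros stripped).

Answer: (0, 0)
(-1, 0)
(-1, 16)
(-1, -2)
(-1, 7)

Derivation:
Executing turtle program step by step:
Start: pos=(0,0), heading=0, pen down
BK 1: (0,0) -> (-1,0) [heading=0, draw]
RT 90: heading 0 -> 270
BK 16: (-1,0) -> (-1,16) [heading=270, draw]
FD 18: (-1,16) -> (-1,-2) [heading=270, draw]
BK 9: (-1,-2) -> (-1,7) [heading=270, draw]
Final: pos=(-1,7), heading=270, 4 segment(s) drawn
Waypoints (5 total):
(0, 0)
(-1, 0)
(-1, 16)
(-1, -2)
(-1, 7)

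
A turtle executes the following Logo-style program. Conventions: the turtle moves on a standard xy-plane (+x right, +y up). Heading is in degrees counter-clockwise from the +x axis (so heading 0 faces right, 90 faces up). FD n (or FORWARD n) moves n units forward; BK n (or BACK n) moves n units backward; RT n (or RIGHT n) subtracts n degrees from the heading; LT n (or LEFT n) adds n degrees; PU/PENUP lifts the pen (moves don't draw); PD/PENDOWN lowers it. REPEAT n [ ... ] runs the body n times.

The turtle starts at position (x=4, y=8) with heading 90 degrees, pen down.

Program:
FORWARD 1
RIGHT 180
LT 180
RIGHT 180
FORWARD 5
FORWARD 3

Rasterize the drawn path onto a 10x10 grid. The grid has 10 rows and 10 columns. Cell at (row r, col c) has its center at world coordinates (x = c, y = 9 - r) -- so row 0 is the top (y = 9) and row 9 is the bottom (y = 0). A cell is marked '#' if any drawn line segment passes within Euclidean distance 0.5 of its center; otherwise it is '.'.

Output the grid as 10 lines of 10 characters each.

Answer: ....#.....
....#.....
....#.....
....#.....
....#.....
....#.....
....#.....
....#.....
....#.....
..........

Derivation:
Segment 0: (4,8) -> (4,9)
Segment 1: (4,9) -> (4,4)
Segment 2: (4,4) -> (4,1)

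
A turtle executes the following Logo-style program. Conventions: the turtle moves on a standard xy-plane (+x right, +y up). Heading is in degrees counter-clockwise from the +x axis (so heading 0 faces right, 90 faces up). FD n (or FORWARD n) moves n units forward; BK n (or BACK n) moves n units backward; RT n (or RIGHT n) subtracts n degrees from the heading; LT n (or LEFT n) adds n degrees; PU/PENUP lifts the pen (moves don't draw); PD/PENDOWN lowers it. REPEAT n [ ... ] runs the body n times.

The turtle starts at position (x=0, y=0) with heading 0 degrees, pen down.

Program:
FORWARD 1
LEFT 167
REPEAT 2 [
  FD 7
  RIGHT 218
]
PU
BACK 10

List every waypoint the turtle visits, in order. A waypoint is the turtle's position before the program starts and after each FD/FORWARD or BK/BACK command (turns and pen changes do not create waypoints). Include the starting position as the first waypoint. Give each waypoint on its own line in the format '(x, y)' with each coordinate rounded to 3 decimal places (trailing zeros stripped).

Answer: (0, 0)
(1, 0)
(-5.821, 1.575)
(-1.415, -3.865)
(-1.241, -13.864)

Derivation:
Executing turtle program step by step:
Start: pos=(0,0), heading=0, pen down
FD 1: (0,0) -> (1,0) [heading=0, draw]
LT 167: heading 0 -> 167
REPEAT 2 [
  -- iteration 1/2 --
  FD 7: (1,0) -> (-5.821,1.575) [heading=167, draw]
  RT 218: heading 167 -> 309
  -- iteration 2/2 --
  FD 7: (-5.821,1.575) -> (-1.415,-3.865) [heading=309, draw]
  RT 218: heading 309 -> 91
]
PU: pen up
BK 10: (-1.415,-3.865) -> (-1.241,-13.864) [heading=91, move]
Final: pos=(-1.241,-13.864), heading=91, 3 segment(s) drawn
Waypoints (5 total):
(0, 0)
(1, 0)
(-5.821, 1.575)
(-1.415, -3.865)
(-1.241, -13.864)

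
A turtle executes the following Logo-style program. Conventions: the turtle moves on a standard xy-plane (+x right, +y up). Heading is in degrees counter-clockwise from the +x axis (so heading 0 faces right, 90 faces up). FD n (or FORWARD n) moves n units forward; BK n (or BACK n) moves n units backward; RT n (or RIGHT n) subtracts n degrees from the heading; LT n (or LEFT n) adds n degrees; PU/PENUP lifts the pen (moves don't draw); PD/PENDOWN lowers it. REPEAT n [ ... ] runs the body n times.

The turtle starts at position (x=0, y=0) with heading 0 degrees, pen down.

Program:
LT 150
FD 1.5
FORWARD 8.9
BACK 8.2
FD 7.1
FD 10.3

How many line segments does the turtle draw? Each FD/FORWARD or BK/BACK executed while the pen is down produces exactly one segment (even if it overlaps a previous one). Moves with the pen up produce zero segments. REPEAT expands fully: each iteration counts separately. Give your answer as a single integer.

Answer: 5

Derivation:
Executing turtle program step by step:
Start: pos=(0,0), heading=0, pen down
LT 150: heading 0 -> 150
FD 1.5: (0,0) -> (-1.299,0.75) [heading=150, draw]
FD 8.9: (-1.299,0.75) -> (-9.007,5.2) [heading=150, draw]
BK 8.2: (-9.007,5.2) -> (-1.905,1.1) [heading=150, draw]
FD 7.1: (-1.905,1.1) -> (-8.054,4.65) [heading=150, draw]
FD 10.3: (-8.054,4.65) -> (-16.974,9.8) [heading=150, draw]
Final: pos=(-16.974,9.8), heading=150, 5 segment(s) drawn
Segments drawn: 5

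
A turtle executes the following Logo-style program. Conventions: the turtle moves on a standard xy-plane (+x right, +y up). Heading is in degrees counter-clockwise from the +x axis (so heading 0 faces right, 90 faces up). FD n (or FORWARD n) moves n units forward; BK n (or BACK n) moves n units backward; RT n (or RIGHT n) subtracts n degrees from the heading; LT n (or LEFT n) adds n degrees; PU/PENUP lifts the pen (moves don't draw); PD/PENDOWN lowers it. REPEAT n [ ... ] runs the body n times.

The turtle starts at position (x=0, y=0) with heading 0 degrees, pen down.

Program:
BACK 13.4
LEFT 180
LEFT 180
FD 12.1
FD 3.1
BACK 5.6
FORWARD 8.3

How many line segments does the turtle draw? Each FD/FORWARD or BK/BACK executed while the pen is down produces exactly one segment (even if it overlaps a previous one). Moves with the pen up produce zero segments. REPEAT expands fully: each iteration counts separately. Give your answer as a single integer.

Executing turtle program step by step:
Start: pos=(0,0), heading=0, pen down
BK 13.4: (0,0) -> (-13.4,0) [heading=0, draw]
LT 180: heading 0 -> 180
LT 180: heading 180 -> 0
FD 12.1: (-13.4,0) -> (-1.3,0) [heading=0, draw]
FD 3.1: (-1.3,0) -> (1.8,0) [heading=0, draw]
BK 5.6: (1.8,0) -> (-3.8,0) [heading=0, draw]
FD 8.3: (-3.8,0) -> (4.5,0) [heading=0, draw]
Final: pos=(4.5,0), heading=0, 5 segment(s) drawn
Segments drawn: 5

Answer: 5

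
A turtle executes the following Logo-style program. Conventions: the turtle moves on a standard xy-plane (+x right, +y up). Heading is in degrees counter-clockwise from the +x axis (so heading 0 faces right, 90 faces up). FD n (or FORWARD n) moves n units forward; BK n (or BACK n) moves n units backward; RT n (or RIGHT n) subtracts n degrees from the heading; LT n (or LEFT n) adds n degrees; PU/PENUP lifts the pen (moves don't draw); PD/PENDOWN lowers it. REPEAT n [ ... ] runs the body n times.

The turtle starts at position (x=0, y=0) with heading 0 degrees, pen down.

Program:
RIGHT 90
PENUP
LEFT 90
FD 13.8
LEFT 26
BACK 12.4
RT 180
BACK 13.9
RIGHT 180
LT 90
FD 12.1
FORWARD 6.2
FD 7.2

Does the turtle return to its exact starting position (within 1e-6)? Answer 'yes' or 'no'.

Answer: no

Derivation:
Executing turtle program step by step:
Start: pos=(0,0), heading=0, pen down
RT 90: heading 0 -> 270
PU: pen up
LT 90: heading 270 -> 0
FD 13.8: (0,0) -> (13.8,0) [heading=0, move]
LT 26: heading 0 -> 26
BK 12.4: (13.8,0) -> (2.655,-5.436) [heading=26, move]
RT 180: heading 26 -> 206
BK 13.9: (2.655,-5.436) -> (15.148,0.658) [heading=206, move]
RT 180: heading 206 -> 26
LT 90: heading 26 -> 116
FD 12.1: (15.148,0.658) -> (9.844,11.533) [heading=116, move]
FD 6.2: (9.844,11.533) -> (7.126,17.105) [heading=116, move]
FD 7.2: (7.126,17.105) -> (3.97,23.577) [heading=116, move]
Final: pos=(3.97,23.577), heading=116, 0 segment(s) drawn

Start position: (0, 0)
Final position: (3.97, 23.577)
Distance = 23.909; >= 1e-6 -> NOT closed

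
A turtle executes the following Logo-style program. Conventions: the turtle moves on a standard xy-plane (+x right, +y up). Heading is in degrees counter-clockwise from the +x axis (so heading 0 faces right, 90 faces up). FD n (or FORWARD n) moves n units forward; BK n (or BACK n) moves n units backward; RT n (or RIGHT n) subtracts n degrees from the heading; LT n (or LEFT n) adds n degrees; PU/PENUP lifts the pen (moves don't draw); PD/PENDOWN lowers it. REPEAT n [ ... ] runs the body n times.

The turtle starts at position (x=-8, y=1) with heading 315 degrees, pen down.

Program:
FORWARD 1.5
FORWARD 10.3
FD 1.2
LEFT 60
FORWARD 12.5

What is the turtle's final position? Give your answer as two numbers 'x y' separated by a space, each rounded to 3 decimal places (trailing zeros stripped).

Executing turtle program step by step:
Start: pos=(-8,1), heading=315, pen down
FD 1.5: (-8,1) -> (-6.939,-0.061) [heading=315, draw]
FD 10.3: (-6.939,-0.061) -> (0.344,-7.344) [heading=315, draw]
FD 1.2: (0.344,-7.344) -> (1.192,-8.192) [heading=315, draw]
LT 60: heading 315 -> 15
FD 12.5: (1.192,-8.192) -> (13.266,-4.957) [heading=15, draw]
Final: pos=(13.266,-4.957), heading=15, 4 segment(s) drawn

Answer: 13.266 -4.957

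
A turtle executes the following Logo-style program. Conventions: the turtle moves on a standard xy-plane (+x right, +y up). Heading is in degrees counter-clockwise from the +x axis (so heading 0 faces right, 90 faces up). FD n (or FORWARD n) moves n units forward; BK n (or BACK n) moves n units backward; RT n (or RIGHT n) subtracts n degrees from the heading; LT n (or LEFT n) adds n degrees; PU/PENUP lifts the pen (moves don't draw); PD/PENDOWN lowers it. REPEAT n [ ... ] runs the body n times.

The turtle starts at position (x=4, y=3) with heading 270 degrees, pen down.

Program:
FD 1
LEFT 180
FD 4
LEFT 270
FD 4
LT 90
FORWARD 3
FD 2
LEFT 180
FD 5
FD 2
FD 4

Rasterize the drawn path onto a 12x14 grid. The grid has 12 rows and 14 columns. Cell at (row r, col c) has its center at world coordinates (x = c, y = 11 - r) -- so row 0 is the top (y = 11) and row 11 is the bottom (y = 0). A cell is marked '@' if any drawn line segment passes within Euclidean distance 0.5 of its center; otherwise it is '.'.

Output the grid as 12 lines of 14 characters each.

Answer: ........@.....
........@.....
........@.....
........@.....
........@.....
....@@@@@.....
....@...@.....
....@...@.....
....@...@.....
....@...@.....
........@.....
........@.....

Derivation:
Segment 0: (4,3) -> (4,2)
Segment 1: (4,2) -> (4,6)
Segment 2: (4,6) -> (8,6)
Segment 3: (8,6) -> (8,9)
Segment 4: (8,9) -> (8,11)
Segment 5: (8,11) -> (8,6)
Segment 6: (8,6) -> (8,4)
Segment 7: (8,4) -> (8,-0)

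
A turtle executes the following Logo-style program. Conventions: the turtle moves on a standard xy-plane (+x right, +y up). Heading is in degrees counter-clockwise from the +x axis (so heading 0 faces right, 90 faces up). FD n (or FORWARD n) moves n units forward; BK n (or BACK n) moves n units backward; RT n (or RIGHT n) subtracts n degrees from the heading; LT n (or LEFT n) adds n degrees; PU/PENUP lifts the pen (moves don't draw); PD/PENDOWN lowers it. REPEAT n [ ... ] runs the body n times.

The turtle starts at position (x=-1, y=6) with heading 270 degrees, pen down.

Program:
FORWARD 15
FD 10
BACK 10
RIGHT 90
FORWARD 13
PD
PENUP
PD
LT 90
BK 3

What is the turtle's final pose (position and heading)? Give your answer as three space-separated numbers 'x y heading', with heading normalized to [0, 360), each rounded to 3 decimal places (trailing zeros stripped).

Executing turtle program step by step:
Start: pos=(-1,6), heading=270, pen down
FD 15: (-1,6) -> (-1,-9) [heading=270, draw]
FD 10: (-1,-9) -> (-1,-19) [heading=270, draw]
BK 10: (-1,-19) -> (-1,-9) [heading=270, draw]
RT 90: heading 270 -> 180
FD 13: (-1,-9) -> (-14,-9) [heading=180, draw]
PD: pen down
PU: pen up
PD: pen down
LT 90: heading 180 -> 270
BK 3: (-14,-9) -> (-14,-6) [heading=270, draw]
Final: pos=(-14,-6), heading=270, 5 segment(s) drawn

Answer: -14 -6 270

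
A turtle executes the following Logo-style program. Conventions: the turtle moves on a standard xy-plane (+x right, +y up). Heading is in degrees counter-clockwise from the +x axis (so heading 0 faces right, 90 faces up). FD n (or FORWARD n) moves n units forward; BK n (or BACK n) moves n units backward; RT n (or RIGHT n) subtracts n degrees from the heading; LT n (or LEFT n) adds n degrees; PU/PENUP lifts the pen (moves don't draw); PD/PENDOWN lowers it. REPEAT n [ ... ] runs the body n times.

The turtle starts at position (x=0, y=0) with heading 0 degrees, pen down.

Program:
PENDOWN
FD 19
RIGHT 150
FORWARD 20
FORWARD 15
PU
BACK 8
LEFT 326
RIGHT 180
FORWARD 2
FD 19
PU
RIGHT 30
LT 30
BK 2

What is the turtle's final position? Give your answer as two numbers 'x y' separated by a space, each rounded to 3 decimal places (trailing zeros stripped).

Executing turtle program step by step:
Start: pos=(0,0), heading=0, pen down
PD: pen down
FD 19: (0,0) -> (19,0) [heading=0, draw]
RT 150: heading 0 -> 210
FD 20: (19,0) -> (1.679,-10) [heading=210, draw]
FD 15: (1.679,-10) -> (-11.311,-17.5) [heading=210, draw]
PU: pen up
BK 8: (-11.311,-17.5) -> (-4.383,-13.5) [heading=210, move]
LT 326: heading 210 -> 176
RT 180: heading 176 -> 356
FD 2: (-4.383,-13.5) -> (-2.388,-13.64) [heading=356, move]
FD 19: (-2.388,-13.64) -> (16.566,-14.965) [heading=356, move]
PU: pen up
RT 30: heading 356 -> 326
LT 30: heading 326 -> 356
BK 2: (16.566,-14.965) -> (14.571,-14.825) [heading=356, move]
Final: pos=(14.571,-14.825), heading=356, 3 segment(s) drawn

Answer: 14.571 -14.825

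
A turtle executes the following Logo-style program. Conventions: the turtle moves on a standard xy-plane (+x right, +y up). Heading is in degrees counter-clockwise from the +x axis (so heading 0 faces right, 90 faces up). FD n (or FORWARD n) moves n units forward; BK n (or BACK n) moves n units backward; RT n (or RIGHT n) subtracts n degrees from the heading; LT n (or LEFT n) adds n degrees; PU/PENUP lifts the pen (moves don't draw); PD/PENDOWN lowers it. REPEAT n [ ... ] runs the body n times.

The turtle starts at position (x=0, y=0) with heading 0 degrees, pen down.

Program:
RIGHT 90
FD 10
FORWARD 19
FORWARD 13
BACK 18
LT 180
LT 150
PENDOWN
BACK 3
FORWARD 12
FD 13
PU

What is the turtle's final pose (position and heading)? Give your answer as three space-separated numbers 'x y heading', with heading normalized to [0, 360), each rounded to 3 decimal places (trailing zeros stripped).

Executing turtle program step by step:
Start: pos=(0,0), heading=0, pen down
RT 90: heading 0 -> 270
FD 10: (0,0) -> (0,-10) [heading=270, draw]
FD 19: (0,-10) -> (0,-29) [heading=270, draw]
FD 13: (0,-29) -> (0,-42) [heading=270, draw]
BK 18: (0,-42) -> (0,-24) [heading=270, draw]
LT 180: heading 270 -> 90
LT 150: heading 90 -> 240
PD: pen down
BK 3: (0,-24) -> (1.5,-21.402) [heading=240, draw]
FD 12: (1.5,-21.402) -> (-4.5,-31.794) [heading=240, draw]
FD 13: (-4.5,-31.794) -> (-11,-43.053) [heading=240, draw]
PU: pen up
Final: pos=(-11,-43.053), heading=240, 7 segment(s) drawn

Answer: -11 -43.053 240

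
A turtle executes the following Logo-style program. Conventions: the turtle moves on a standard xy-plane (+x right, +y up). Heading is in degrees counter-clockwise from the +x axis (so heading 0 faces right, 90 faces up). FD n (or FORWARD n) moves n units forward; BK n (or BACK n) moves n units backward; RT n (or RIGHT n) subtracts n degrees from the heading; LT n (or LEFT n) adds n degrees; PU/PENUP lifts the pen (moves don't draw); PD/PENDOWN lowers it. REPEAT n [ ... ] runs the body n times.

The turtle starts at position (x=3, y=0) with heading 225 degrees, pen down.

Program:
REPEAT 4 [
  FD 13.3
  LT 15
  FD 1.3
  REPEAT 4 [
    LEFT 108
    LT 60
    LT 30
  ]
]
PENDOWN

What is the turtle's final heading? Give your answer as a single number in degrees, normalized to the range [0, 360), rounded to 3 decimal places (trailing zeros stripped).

Executing turtle program step by step:
Start: pos=(3,0), heading=225, pen down
REPEAT 4 [
  -- iteration 1/4 --
  FD 13.3: (3,0) -> (-6.405,-9.405) [heading=225, draw]
  LT 15: heading 225 -> 240
  FD 1.3: (-6.405,-9.405) -> (-7.055,-10.53) [heading=240, draw]
  REPEAT 4 [
    -- iteration 1/4 --
    LT 108: heading 240 -> 348
    LT 60: heading 348 -> 48
    LT 30: heading 48 -> 78
    -- iteration 2/4 --
    LT 108: heading 78 -> 186
    LT 60: heading 186 -> 246
    LT 30: heading 246 -> 276
    -- iteration 3/4 --
    LT 108: heading 276 -> 24
    LT 60: heading 24 -> 84
    LT 30: heading 84 -> 114
    -- iteration 4/4 --
    LT 108: heading 114 -> 222
    LT 60: heading 222 -> 282
    LT 30: heading 282 -> 312
  ]
  -- iteration 2/4 --
  FD 13.3: (-7.055,-10.53) -> (1.845,-20.414) [heading=312, draw]
  LT 15: heading 312 -> 327
  FD 1.3: (1.845,-20.414) -> (2.935,-21.122) [heading=327, draw]
  REPEAT 4 [
    -- iteration 1/4 --
    LT 108: heading 327 -> 75
    LT 60: heading 75 -> 135
    LT 30: heading 135 -> 165
    -- iteration 2/4 --
    LT 108: heading 165 -> 273
    LT 60: heading 273 -> 333
    LT 30: heading 333 -> 3
    -- iteration 3/4 --
    LT 108: heading 3 -> 111
    LT 60: heading 111 -> 171
    LT 30: heading 171 -> 201
    -- iteration 4/4 --
    LT 108: heading 201 -> 309
    LT 60: heading 309 -> 9
    LT 30: heading 9 -> 39
  ]
  -- iteration 3/4 --
  FD 13.3: (2.935,-21.122) -> (13.271,-12.752) [heading=39, draw]
  LT 15: heading 39 -> 54
  FD 1.3: (13.271,-12.752) -> (14.035,-11.701) [heading=54, draw]
  REPEAT 4 [
    -- iteration 1/4 --
    LT 108: heading 54 -> 162
    LT 60: heading 162 -> 222
    LT 30: heading 222 -> 252
    -- iteration 2/4 --
    LT 108: heading 252 -> 0
    LT 60: heading 0 -> 60
    LT 30: heading 60 -> 90
    -- iteration 3/4 --
    LT 108: heading 90 -> 198
    LT 60: heading 198 -> 258
    LT 30: heading 258 -> 288
    -- iteration 4/4 --
    LT 108: heading 288 -> 36
    LT 60: heading 36 -> 96
    LT 30: heading 96 -> 126
  ]
  -- iteration 4/4 --
  FD 13.3: (14.035,-11.701) -> (6.218,-0.941) [heading=126, draw]
  LT 15: heading 126 -> 141
  FD 1.3: (6.218,-0.941) -> (5.208,-0.122) [heading=141, draw]
  REPEAT 4 [
    -- iteration 1/4 --
    LT 108: heading 141 -> 249
    LT 60: heading 249 -> 309
    LT 30: heading 309 -> 339
    -- iteration 2/4 --
    LT 108: heading 339 -> 87
    LT 60: heading 87 -> 147
    LT 30: heading 147 -> 177
    -- iteration 3/4 --
    LT 108: heading 177 -> 285
    LT 60: heading 285 -> 345
    LT 30: heading 345 -> 15
    -- iteration 4/4 --
    LT 108: heading 15 -> 123
    LT 60: heading 123 -> 183
    LT 30: heading 183 -> 213
  ]
]
PD: pen down
Final: pos=(5.208,-0.122), heading=213, 8 segment(s) drawn

Answer: 213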